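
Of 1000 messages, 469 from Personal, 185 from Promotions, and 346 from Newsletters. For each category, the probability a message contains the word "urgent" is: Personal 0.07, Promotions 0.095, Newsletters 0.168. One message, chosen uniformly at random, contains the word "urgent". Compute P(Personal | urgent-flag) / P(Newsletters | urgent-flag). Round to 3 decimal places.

0.565

Prior × likelihood for each hypothesis:
  Personal: 0.469 × 0.07 = 0.03283
  Promotions: 0.185 × 0.095 = 0.017575
  Newsletters: 0.346 × 0.168 = 0.058128
Sum = 0.108533.
The ratio is 0.03283 / 0.058128 (the normalizer cancels) = 0.565.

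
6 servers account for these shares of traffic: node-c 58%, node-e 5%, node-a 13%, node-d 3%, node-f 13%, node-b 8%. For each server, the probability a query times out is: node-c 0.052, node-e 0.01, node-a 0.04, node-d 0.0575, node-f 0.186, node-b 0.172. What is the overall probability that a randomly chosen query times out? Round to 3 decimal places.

0.076

Compute prior × likelihood for every hypothesis:
  node-c: 0.58 × 0.052 = 0.03016
  node-e: 0.05 × 0.01 = 0.0005
  node-a: 0.13 × 0.04 = 0.0052
  node-d: 0.03 × 0.0575 = 0.001725
  node-f: 0.13 × 0.186 = 0.02418
  node-b: 0.08 × 0.172 = 0.01376
P(timeout) = 0.03016 + 0.0005 + 0.0052 + 0.001725 + 0.02418 + 0.01376 = 0.075525 → 0.076.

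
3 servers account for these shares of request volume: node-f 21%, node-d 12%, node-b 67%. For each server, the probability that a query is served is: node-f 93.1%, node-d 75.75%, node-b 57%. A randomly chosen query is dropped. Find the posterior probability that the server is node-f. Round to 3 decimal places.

Taking complements, P(dropped | each) = node-f 0.069, node-d 0.2425, node-b 0.43.
Compute prior × likelihood for every hypothesis:
  node-f: 0.21 × 0.069 = 0.01449
  node-d: 0.12 × 0.2425 = 0.0291
  node-b: 0.67 × 0.43 = 0.2881
Total = 0.33169.
P(node-f | evidence) = 0.01449 / 0.33169 ≈ 0.044.

0.044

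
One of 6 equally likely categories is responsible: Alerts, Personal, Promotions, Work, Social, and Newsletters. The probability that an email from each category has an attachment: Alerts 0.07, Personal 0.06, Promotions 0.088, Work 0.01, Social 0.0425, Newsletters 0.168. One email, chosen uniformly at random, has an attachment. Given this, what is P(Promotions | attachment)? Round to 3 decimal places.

0.201

With a uniform prior (1/6 each), posterior ∝ likelihood:
  Alerts: 0.07
  Personal: 0.06
  Promotions: 0.088
  Work: 0.01
  Social: 0.0425
  Newsletters: 0.168
Normalizing constant = 0.4385.
P(Promotions | evidence) = 0.088 / 0.4385 ≈ 0.201.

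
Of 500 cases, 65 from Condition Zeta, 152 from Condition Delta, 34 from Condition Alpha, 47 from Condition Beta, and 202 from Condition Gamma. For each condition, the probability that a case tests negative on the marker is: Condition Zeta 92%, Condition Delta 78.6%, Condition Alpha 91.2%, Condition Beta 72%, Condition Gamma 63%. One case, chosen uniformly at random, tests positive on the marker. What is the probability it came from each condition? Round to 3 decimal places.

Taking complements, P(marker-positive | each) = Condition Zeta 0.08, Condition Delta 0.214, Condition Alpha 0.088, Condition Beta 0.28, Condition Gamma 0.37.
Unnormalized posteriors (prior × likelihood):
  Condition Zeta: 0.13 × 0.08 = 0.0104
  Condition Delta: 0.304 × 0.214 = 0.065056
  Condition Alpha: 0.068 × 0.088 = 0.005984
  Condition Beta: 0.094 × 0.28 = 0.02632
  Condition Gamma: 0.404 × 0.37 = 0.14948
Normalizing constant = 0.25724.
P(Condition Zeta | marker-positive) = 0.0104/0.25724 ≈ 0.040
P(Condition Delta | marker-positive) = 0.065056/0.25724 ≈ 0.253
P(Condition Alpha | marker-positive) = 0.005984/0.25724 ≈ 0.023
P(Condition Beta | marker-positive) = 0.02632/0.25724 ≈ 0.102
P(Condition Gamma | marker-positive) = 0.14948/0.25724 ≈ 0.581
(Check: 0.040+0.253+0.023+0.102+0.581 = 0.999.)

Condition Zeta 0.040, Condition Delta 0.253, Condition Alpha 0.023, Condition Beta 0.102, Condition Gamma 0.581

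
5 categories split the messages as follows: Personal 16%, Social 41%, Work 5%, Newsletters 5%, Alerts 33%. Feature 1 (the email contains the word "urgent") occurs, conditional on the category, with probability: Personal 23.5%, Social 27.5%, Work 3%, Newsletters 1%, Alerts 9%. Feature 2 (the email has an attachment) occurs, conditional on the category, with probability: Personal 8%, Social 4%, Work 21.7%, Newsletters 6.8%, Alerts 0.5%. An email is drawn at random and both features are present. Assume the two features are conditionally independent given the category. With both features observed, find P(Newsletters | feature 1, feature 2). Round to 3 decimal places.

By Bayes' rule, posterior ∝ prior × likelihood:
  Personal: 0.16 × 0.235 × 0.08 = 0.003008
  Social: 0.41 × 0.275 × 0.04 = 0.00451
  Work: 0.05 × 0.03 × 0.217 = 0.0003255
  Newsletters: 0.05 × 0.01 × 0.068 = 0.000034
  Alerts: 0.33 × 0.09 × 0.005 = 0.0001485
Sum = 0.008026.
P(Newsletters | evidence) = 0.000034 / 0.008026 ≈ 0.004.

0.004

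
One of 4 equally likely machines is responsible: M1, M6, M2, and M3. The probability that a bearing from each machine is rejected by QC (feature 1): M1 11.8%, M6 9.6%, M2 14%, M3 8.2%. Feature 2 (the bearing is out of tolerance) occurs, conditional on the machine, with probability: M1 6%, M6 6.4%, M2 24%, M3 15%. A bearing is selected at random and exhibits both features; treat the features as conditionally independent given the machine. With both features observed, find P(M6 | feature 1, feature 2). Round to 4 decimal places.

0.1039

With a uniform prior (1/4 each), posterior ∝ likelihood:
  M1: 0.118 × 0.06 = 0.00708
  M6: 0.096 × 0.064 = 0.006144
  M2: 0.14 × 0.24 = 0.0336
  M3: 0.082 × 0.15 = 0.0123
Sum = 0.059124.
P(M6 | evidence) = 0.006144 / 0.059124 ≈ 0.1039.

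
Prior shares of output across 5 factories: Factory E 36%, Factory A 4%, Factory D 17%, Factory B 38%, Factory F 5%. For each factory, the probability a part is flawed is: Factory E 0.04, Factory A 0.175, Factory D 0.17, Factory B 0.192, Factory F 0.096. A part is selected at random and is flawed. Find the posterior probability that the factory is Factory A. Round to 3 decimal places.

0.055

Unnormalized posteriors (prior × likelihood):
  Factory E: 0.36 × 0.04 = 0.0144
  Factory A: 0.04 × 0.175 = 0.007
  Factory D: 0.17 × 0.17 = 0.0289
  Factory B: 0.38 × 0.192 = 0.07296
  Factory F: 0.05 × 0.096 = 0.0048
Total = 0.12806.
P(Factory A | evidence) = 0.007 / 0.12806 ≈ 0.055.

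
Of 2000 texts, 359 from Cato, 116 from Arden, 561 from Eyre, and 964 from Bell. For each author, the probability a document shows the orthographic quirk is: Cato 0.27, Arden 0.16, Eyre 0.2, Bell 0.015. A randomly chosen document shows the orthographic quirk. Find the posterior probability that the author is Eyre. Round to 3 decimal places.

By Bayes' rule, posterior ∝ prior × likelihood:
  Cato: 0.1795 × 0.27 = 0.048465
  Arden: 0.058 × 0.16 = 0.00928
  Eyre: 0.2805 × 0.2 = 0.0561
  Bell: 0.482 × 0.015 = 0.00723
Total = 0.121075.
P(Eyre | evidence) = 0.0561 / 0.121075 ≈ 0.463.

0.463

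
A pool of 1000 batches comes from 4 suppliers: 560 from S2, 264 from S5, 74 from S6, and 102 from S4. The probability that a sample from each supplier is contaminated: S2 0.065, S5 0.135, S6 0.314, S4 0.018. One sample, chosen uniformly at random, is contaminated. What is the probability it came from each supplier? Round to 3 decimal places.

Unnormalized posteriors (prior × likelihood):
  S2: 0.56 × 0.065 = 0.0364
  S5: 0.264 × 0.135 = 0.03564
  S6: 0.074 × 0.314 = 0.023236
  S4: 0.102 × 0.018 = 0.001836
Total = 0.097112.
P(S2 | contaminated) = 0.0364/0.097112 ≈ 0.375
P(S5 | contaminated) = 0.03564/0.097112 ≈ 0.367
P(S6 | contaminated) = 0.023236/0.097112 ≈ 0.239
P(S4 | contaminated) = 0.001836/0.097112 ≈ 0.019

S2 0.375, S5 0.367, S6 0.239, S4 0.019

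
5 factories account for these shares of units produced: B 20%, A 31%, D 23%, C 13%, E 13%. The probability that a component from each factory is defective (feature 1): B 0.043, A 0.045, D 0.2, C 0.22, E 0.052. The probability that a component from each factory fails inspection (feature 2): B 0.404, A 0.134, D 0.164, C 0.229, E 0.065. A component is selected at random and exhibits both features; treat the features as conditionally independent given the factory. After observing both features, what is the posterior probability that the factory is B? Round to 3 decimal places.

Unnormalized posteriors (prior × likelihood):
  B: 0.2 × 0.043 × 0.404 = 0.0034744
  A: 0.31 × 0.045 × 0.134 = 0.0018693
  D: 0.23 × 0.2 × 0.164 = 0.007544
  C: 0.13 × 0.22 × 0.229 = 0.0065494
  E: 0.13 × 0.052 × 0.065 = 0.0004394
Total = 0.0198765.
P(B | evidence) = 0.0034744 / 0.0198765 ≈ 0.175.

0.175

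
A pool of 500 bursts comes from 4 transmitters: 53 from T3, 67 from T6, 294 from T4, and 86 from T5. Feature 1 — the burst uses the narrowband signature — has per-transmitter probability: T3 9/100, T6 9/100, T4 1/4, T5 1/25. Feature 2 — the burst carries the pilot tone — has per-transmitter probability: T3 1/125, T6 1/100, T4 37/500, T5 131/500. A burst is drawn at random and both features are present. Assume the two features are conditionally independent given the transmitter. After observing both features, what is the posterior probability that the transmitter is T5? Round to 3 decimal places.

Prior × likelihood for each hypothesis:
  T3: 0.106 × 0.09 × 0.008 = 0.00007632
  T6: 0.134 × 0.09 × 0.01 = 0.0001206
  T4: 0.588 × 0.25 × 0.074 = 0.010878
  T5: 0.172 × 0.04 × 0.262 = 0.00180256
Total = 0.01287748.
P(T5 | evidence) = 0.00180256 / 0.01287748 ≈ 0.140.

0.140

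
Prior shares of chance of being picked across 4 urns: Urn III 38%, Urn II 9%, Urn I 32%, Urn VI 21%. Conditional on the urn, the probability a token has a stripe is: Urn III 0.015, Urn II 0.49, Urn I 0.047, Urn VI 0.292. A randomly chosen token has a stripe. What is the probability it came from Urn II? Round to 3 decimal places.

0.350

Compute prior × likelihood for every hypothesis:
  Urn III: 0.38 × 0.015 = 0.0057
  Urn II: 0.09 × 0.49 = 0.0441
  Urn I: 0.32 × 0.047 = 0.01504
  Urn VI: 0.21 × 0.292 = 0.06132
Sum = 0.12616.
P(Urn II | evidence) = 0.0441 / 0.12616 ≈ 0.350.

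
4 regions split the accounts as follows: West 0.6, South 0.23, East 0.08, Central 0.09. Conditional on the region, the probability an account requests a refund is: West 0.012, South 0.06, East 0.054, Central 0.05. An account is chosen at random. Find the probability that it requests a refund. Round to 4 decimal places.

0.0298

Compute prior × likelihood for every hypothesis:
  West: 0.6 × 0.012 = 0.0072
  South: 0.23 × 0.06 = 0.0138
  East: 0.08 × 0.054 = 0.00432
  Central: 0.09 × 0.05 = 0.0045
P(refund) = 0.0072 + 0.0138 + 0.00432 + 0.0045 = 0.02982 → 0.0298.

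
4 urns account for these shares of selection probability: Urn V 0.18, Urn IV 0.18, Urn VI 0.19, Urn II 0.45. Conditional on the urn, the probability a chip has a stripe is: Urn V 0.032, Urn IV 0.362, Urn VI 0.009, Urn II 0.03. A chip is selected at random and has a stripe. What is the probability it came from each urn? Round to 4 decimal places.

Urn V 0.0669, Urn IV 0.7565, Urn VI 0.0199, Urn II 0.1567

Compute prior × likelihood for every hypothesis:
  Urn V: 0.18 × 0.032 = 0.00576
  Urn IV: 0.18 × 0.362 = 0.06516
  Urn VI: 0.19 × 0.009 = 0.00171
  Urn II: 0.45 × 0.03 = 0.0135
Total = 0.08613.
P(Urn V | striped) = 0.00576/0.08613 ≈ 0.0669
P(Urn IV | striped) = 0.06516/0.08613 ≈ 0.7565
P(Urn VI | striped) = 0.00171/0.08613 ≈ 0.0199
P(Urn II | striped) = 0.0135/0.08613 ≈ 0.1567
(Check: 0.0669+0.7565+0.0199+0.1567 = 1.0000.)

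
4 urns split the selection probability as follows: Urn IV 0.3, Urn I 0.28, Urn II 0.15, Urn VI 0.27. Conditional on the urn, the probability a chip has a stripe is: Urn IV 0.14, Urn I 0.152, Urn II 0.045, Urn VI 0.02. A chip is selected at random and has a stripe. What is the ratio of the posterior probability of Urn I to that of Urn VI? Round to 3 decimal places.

7.881

By Bayes' rule, posterior ∝ prior × likelihood:
  Urn IV: 0.3 × 0.14 = 0.042
  Urn I: 0.28 × 0.152 = 0.04256
  Urn II: 0.15 × 0.045 = 0.00675
  Urn VI: 0.27 × 0.02 = 0.0054
Normalizing constant = 0.09671.
The ratio is 0.04256 / 0.0054 (the normalizer cancels) = 7.881.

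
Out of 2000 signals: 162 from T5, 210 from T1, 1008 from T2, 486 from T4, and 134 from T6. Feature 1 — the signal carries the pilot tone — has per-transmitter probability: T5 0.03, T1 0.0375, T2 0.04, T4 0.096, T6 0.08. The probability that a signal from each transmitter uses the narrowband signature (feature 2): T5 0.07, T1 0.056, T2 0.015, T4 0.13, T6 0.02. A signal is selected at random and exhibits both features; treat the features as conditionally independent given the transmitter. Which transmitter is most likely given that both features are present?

T4

Compute prior × likelihood for every hypothesis:
  T5: 0.081 × 0.03 × 0.07 = 0.0001701
  T1: 0.105 × 0.0375 × 0.056 = 0.0002205
  T2: 0.504 × 0.04 × 0.015 = 0.0003024
  T4: 0.243 × 0.096 × 0.13 = 0.00303264
  T6: 0.067 × 0.08 × 0.02 = 0.0001072
Normalizing constant = 0.00383284.
Largest term belongs to T4, so T4 is most probable.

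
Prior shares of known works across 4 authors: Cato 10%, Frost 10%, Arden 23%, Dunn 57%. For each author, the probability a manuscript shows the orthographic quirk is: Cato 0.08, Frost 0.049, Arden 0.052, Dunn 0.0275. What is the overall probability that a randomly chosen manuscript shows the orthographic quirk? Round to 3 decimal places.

0.041

Unnormalized posteriors (prior × likelihood):
  Cato: 0.1 × 0.08 = 0.008
  Frost: 0.1 × 0.049 = 0.0049
  Arden: 0.23 × 0.052 = 0.01196
  Dunn: 0.57 × 0.0275 = 0.015675
P(quirk) = 0.008 + 0.0049 + 0.01196 + 0.015675 = 0.040535 → 0.041.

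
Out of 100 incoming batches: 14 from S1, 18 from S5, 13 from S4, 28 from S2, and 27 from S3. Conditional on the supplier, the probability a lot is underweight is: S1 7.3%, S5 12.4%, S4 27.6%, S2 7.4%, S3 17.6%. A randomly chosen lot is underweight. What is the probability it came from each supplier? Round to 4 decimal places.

S1 0.0748, S5 0.1633, S4 0.2625, S2 0.1516, S3 0.3477

Unnormalized posteriors (prior × likelihood):
  S1: 0.14 × 0.073 = 0.01022
  S5: 0.18 × 0.124 = 0.02232
  S4: 0.13 × 0.276 = 0.03588
  S2: 0.28 × 0.074 = 0.02072
  S3: 0.27 × 0.176 = 0.04752
Sum = 0.13666.
P(S1 | underweight) = 0.01022/0.13666 ≈ 0.0748
P(S5 | underweight) = 0.02232/0.13666 ≈ 0.1633
P(S4 | underweight) = 0.03588/0.13666 ≈ 0.2625
P(S2 | underweight) = 0.02072/0.13666 ≈ 0.1516
P(S3 | underweight) = 0.04752/0.13666 ≈ 0.3477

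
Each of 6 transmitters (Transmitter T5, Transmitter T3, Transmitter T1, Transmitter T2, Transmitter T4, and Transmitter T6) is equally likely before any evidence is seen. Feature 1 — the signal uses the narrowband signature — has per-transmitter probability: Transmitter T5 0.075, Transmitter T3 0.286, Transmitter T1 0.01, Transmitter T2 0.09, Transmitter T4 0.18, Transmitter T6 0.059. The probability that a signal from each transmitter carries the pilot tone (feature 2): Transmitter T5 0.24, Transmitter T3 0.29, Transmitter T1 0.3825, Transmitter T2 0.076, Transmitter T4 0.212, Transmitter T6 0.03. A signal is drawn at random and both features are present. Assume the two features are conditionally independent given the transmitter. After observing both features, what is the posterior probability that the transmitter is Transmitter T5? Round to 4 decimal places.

Since the prior is uniform, the posterior is proportional to the likelihood:
  Transmitter T5: 0.075 × 0.24 = 0.018
  Transmitter T3: 0.286 × 0.29 = 0.08294
  Transmitter T1: 0.01 × 0.3825 = 0.003825
  Transmitter T2: 0.09 × 0.076 = 0.00684
  Transmitter T4: 0.18 × 0.212 = 0.03816
  Transmitter T6: 0.059 × 0.03 = 0.00177
Total = 0.151535.
P(Transmitter T5 | evidence) = 0.018 / 0.151535 ≈ 0.1188.

0.1188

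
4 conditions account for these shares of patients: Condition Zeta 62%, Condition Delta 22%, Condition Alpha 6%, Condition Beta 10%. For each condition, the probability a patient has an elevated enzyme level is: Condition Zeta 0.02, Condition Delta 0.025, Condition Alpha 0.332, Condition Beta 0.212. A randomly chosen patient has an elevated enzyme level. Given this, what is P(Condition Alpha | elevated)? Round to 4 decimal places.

0.3375

Unnormalized posteriors (prior × likelihood):
  Condition Zeta: 0.62 × 0.02 = 0.0124
  Condition Delta: 0.22 × 0.025 = 0.0055
  Condition Alpha: 0.06 × 0.332 = 0.01992
  Condition Beta: 0.1 × 0.212 = 0.0212
Normalizing constant = 0.05902.
P(Condition Alpha | evidence) = 0.01992 / 0.05902 ≈ 0.3375.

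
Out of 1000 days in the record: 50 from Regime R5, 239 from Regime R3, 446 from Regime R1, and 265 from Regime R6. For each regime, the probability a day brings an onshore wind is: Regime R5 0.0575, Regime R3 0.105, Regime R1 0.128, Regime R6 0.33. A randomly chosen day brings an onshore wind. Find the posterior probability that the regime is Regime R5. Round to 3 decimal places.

0.017

Prior × likelihood for each hypothesis:
  Regime R5: 0.05 × 0.0575 = 0.002875
  Regime R3: 0.239 × 0.105 = 0.025095
  Regime R1: 0.446 × 0.128 = 0.057088
  Regime R6: 0.265 × 0.33 = 0.08745
Total = 0.172508.
P(Regime R5 | evidence) = 0.002875 / 0.172508 ≈ 0.017.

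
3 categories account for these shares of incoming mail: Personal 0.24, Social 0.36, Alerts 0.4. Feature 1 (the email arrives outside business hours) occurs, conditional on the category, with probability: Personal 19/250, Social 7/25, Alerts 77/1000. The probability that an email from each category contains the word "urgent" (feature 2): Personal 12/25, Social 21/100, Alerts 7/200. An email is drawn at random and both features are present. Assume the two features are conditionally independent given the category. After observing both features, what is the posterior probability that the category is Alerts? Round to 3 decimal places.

0.035

Prior × likelihood for each hypothesis:
  Personal: 0.24 × 0.076 × 0.48 = 0.0087552
  Social: 0.36 × 0.28 × 0.21 = 0.021168
  Alerts: 0.4 × 0.077 × 0.035 = 0.001078
Normalizing constant = 0.0310012.
P(Alerts | evidence) = 0.001078 / 0.0310012 ≈ 0.035.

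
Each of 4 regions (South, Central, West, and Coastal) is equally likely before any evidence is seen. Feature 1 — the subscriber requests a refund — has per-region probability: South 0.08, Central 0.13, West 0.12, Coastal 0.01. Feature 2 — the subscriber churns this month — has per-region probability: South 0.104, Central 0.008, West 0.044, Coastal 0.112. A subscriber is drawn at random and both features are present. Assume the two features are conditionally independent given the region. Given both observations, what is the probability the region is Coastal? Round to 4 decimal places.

With a uniform prior (1/4 each), posterior ∝ likelihood:
  South: 0.08 × 0.104 = 0.00832
  Central: 0.13 × 0.008 = 0.00104
  West: 0.12 × 0.044 = 0.00528
  Coastal: 0.01 × 0.112 = 0.00112
Sum = 0.01576.
P(Coastal | evidence) = 0.00112 / 0.01576 ≈ 0.0711.

0.0711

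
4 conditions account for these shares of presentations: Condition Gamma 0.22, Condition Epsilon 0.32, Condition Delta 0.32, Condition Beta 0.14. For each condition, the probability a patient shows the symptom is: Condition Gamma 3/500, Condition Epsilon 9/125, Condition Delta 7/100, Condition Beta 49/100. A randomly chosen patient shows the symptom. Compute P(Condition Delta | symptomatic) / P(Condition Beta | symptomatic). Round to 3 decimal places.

Prior × likelihood for each hypothesis:
  Condition Gamma: 0.22 × 0.006 = 0.00132
  Condition Epsilon: 0.32 × 0.072 = 0.02304
  Condition Delta: 0.32 × 0.07 = 0.0224
  Condition Beta: 0.14 × 0.49 = 0.0686
Total = 0.11536.
The ratio is 0.0224 / 0.0686 (the normalizer cancels) = 0.327.

0.327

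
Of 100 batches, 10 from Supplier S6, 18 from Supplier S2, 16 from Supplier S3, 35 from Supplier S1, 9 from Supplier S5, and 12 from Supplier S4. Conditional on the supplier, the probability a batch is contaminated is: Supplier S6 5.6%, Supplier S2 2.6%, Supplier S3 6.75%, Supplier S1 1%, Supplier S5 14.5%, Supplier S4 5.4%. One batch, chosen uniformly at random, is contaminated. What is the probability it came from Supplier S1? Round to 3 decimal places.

Unnormalized posteriors (prior × likelihood):
  Supplier S6: 0.1 × 0.056 = 0.0056
  Supplier S2: 0.18 × 0.026 = 0.00468
  Supplier S3: 0.16 × 0.0675 = 0.0108
  Supplier S1: 0.35 × 0.01 = 0.0035
  Supplier S5: 0.09 × 0.145 = 0.01305
  Supplier S4: 0.12 × 0.054 = 0.00648
Total = 0.04411.
P(Supplier S1 | evidence) = 0.0035 / 0.04411 ≈ 0.079.

0.079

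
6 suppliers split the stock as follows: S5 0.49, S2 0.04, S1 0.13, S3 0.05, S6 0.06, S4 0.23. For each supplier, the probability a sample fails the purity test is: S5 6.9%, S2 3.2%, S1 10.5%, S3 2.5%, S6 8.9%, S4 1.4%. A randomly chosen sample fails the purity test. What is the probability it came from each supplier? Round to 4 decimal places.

By Bayes' rule, posterior ∝ prior × likelihood:
  S5: 0.49 × 0.069 = 0.03381
  S2: 0.04 × 0.032 = 0.00128
  S1: 0.13 × 0.105 = 0.01365
  S3: 0.05 × 0.025 = 0.00125
  S6: 0.06 × 0.089 = 0.00534
  S4: 0.23 × 0.014 = 0.00322
Normalizing constant = 0.05855.
P(S5 | off-spec) = 0.03381/0.05855 ≈ 0.5775
P(S2 | off-spec) = 0.00128/0.05855 ≈ 0.0219
P(S1 | off-spec) = 0.01365/0.05855 ≈ 0.2331
P(S3 | off-spec) = 0.00125/0.05855 ≈ 0.0213
P(S6 | off-spec) = 0.00534/0.05855 ≈ 0.0912
P(S4 | off-spec) = 0.00322/0.05855 ≈ 0.0550

S5 0.5775, S2 0.0219, S1 0.2331, S3 0.0213, S6 0.0912, S4 0.0550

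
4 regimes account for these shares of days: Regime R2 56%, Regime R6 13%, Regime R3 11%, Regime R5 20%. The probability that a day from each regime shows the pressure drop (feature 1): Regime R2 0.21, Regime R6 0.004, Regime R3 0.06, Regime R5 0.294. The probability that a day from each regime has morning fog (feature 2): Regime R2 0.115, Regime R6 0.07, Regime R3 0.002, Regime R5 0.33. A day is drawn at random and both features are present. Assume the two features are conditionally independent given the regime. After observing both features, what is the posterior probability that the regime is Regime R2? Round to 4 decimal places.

By Bayes' rule, posterior ∝ prior × likelihood:
  Regime R2: 0.56 × 0.21 × 0.115 = 0.013524
  Regime R6: 0.13 × 0.004 × 0.07 = 0.0000364
  Regime R3: 0.11 × 0.06 × 0.002 = 0.0000132
  Regime R5: 0.2 × 0.294 × 0.33 = 0.019404
Total = 0.0329776.
P(Regime R2 | evidence) = 0.013524 / 0.0329776 ≈ 0.4101.

0.4101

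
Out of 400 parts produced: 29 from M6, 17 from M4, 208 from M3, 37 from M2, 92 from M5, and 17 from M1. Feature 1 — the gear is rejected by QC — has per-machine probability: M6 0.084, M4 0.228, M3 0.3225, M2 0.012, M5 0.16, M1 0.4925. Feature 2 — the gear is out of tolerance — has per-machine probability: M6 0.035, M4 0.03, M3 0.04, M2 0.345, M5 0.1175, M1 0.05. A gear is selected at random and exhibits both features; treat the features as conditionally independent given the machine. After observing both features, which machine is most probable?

Compute prior × likelihood for every hypothesis:
  M6: 0.0725 × 0.084 × 0.035 = 0.00021315
  M4: 0.0425 × 0.228 × 0.03 = 0.0002907
  M3: 0.52 × 0.3225 × 0.04 = 0.006708
  M2: 0.0925 × 0.012 × 0.345 = 0.00038295
  M5: 0.23 × 0.16 × 0.1175 = 0.004324
  M1: 0.0425 × 0.4925 × 0.05 = 0.0010465625
Total = 0.0129653625.
Largest term belongs to M3, so M3 is most probable.

M3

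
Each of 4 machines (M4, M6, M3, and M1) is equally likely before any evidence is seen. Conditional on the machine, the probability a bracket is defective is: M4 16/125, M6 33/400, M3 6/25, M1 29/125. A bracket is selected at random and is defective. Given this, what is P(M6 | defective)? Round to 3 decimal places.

0.121

With a uniform prior (1/4 each), posterior ∝ likelihood:
  M4: 0.128
  M6: 0.0825
  M3: 0.24
  M1: 0.232
Normalizing constant = 0.6825.
P(M6 | evidence) = 0.0825 / 0.6825 ≈ 0.121.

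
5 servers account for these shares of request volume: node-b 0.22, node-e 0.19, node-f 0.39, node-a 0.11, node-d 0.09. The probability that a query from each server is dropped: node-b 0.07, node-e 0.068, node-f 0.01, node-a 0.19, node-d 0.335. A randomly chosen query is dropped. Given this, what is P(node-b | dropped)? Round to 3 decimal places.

Prior × likelihood for each hypothesis:
  node-b: 0.22 × 0.07 = 0.0154
  node-e: 0.19 × 0.068 = 0.01292
  node-f: 0.39 × 0.01 = 0.0039
  node-a: 0.11 × 0.19 = 0.0209
  node-d: 0.09 × 0.335 = 0.03015
Normalizing constant = 0.08327.
P(node-b | evidence) = 0.0154 / 0.08327 ≈ 0.185.

0.185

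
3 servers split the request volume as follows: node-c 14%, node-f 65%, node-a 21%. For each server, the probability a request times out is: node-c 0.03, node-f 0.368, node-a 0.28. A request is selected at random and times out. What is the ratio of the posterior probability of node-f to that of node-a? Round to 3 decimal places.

Prior × likelihood for each hypothesis:
  node-c: 0.14 × 0.03 = 0.0042
  node-f: 0.65 × 0.368 = 0.2392
  node-a: 0.21 × 0.28 = 0.0588
Total = 0.3022.
The ratio is 0.2392 / 0.0588 (the normalizer cancels) = 4.068.

4.068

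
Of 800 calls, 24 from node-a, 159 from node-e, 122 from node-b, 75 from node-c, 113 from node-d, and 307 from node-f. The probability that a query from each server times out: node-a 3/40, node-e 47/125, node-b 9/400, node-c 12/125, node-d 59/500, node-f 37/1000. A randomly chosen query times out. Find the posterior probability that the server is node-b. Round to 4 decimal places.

0.0285

By Bayes' rule, posterior ∝ prior × likelihood:
  node-a: 0.03 × 0.075 = 0.00225
  node-e: 0.19875 × 0.376 = 0.07473
  node-b: 0.1525 × 0.0225 = 0.00343125
  node-c: 0.09375 × 0.096 = 0.009
  node-d: 0.14125 × 0.118 = 0.0166675
  node-f: 0.38375 × 0.037 = 0.01419875
Sum = 0.1202775.
P(node-b | evidence) = 0.00343125 / 0.1202775 ≈ 0.0285.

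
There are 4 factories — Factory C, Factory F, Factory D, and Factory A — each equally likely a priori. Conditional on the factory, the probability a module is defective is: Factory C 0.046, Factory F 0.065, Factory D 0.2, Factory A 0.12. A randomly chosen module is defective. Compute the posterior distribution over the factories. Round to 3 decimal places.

Factory C 0.107, Factory F 0.151, Factory D 0.464, Factory A 0.278

With a uniform prior (1/4 each), posterior ∝ likelihood:
  Factory C: 0.046
  Factory F: 0.065
  Factory D: 0.2
  Factory A: 0.12
Normalizing constant = 0.431.
P(Factory C | defective) = 0.046/0.431 ≈ 0.107
P(Factory F | defective) = 0.065/0.431 ≈ 0.151
P(Factory D | defective) = 0.2/0.431 ≈ 0.464
P(Factory A | defective) = 0.12/0.431 ≈ 0.278
(Check: 0.107+0.151+0.464+0.278 = 1.000.)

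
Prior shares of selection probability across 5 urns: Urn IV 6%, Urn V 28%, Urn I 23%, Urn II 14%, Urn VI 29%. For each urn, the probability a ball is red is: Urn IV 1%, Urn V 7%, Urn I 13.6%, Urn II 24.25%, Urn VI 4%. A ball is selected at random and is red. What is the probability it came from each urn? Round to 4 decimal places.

Urn IV 0.0062, Urn V 0.2020, Urn I 0.3224, Urn II 0.3499, Urn VI 0.1196

Unnormalized posteriors (prior × likelihood):
  Urn IV: 0.06 × 0.01 = 0.0006
  Urn V: 0.28 × 0.07 = 0.0196
  Urn I: 0.23 × 0.136 = 0.03128
  Urn II: 0.14 × 0.2425 = 0.03395
  Urn VI: 0.29 × 0.04 = 0.0116
Total = 0.09703.
P(Urn IV | red) = 0.0006/0.09703 ≈ 0.0062
P(Urn V | red) = 0.0196/0.09703 ≈ 0.2020
P(Urn I | red) = 0.03128/0.09703 ≈ 0.3224
P(Urn II | red) = 0.03395/0.09703 ≈ 0.3499
P(Urn VI | red) = 0.0116/0.09703 ≈ 0.1196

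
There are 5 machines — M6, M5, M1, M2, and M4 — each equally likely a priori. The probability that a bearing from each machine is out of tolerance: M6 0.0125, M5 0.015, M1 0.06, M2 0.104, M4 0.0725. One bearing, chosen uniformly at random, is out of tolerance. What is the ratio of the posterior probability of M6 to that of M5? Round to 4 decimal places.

0.8333

With a uniform prior (1/5 each), posterior ∝ likelihood:
  M6: 0.0125
  M5: 0.015
  M1: 0.06
  M2: 0.104
  M4: 0.0725
Sum = 0.264.
The ratio is 0.0125 / 0.015 (the normalizer cancels) = 0.8333.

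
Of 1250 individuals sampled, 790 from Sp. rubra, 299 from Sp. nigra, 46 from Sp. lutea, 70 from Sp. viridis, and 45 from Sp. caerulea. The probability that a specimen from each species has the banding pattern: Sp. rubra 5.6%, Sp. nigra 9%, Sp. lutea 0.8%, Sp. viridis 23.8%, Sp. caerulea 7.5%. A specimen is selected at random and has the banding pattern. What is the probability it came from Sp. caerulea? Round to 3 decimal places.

Unnormalized posteriors (prior × likelihood):
  Sp. rubra: 0.632 × 0.056 = 0.035392
  Sp. nigra: 0.2392 × 0.09 = 0.021528
  Sp. lutea: 0.0368 × 0.008 = 0.0002944
  Sp. viridis: 0.056 × 0.238 = 0.013328
  Sp. caerulea: 0.036 × 0.075 = 0.0027
Normalizing constant = 0.0732424.
P(Sp. caerulea | evidence) = 0.0027 / 0.0732424 ≈ 0.037.

0.037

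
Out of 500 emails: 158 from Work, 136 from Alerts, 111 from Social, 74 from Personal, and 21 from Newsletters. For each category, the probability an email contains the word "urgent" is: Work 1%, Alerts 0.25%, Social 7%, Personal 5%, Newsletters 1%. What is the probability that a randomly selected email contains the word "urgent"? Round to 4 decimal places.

0.0272

By Bayes' rule, posterior ∝ prior × likelihood:
  Work: 0.316 × 0.01 = 0.00316
  Alerts: 0.272 × 0.0025 = 0.00068
  Social: 0.222 × 0.07 = 0.01554
  Personal: 0.148 × 0.05 = 0.0074
  Newsletters: 0.042 × 0.01 = 0.00042
P(urgent-flag) = 0.00316 + 0.00068 + 0.01554 + 0.0074 + 0.00042 = 0.0272 → 0.0272.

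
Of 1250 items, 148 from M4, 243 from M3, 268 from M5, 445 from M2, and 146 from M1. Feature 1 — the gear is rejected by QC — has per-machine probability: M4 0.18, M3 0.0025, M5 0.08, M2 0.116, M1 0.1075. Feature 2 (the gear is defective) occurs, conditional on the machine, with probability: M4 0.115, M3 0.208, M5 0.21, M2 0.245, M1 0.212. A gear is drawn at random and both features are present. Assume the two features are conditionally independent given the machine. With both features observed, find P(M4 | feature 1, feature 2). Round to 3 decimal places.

Unnormalized posteriors (prior × likelihood):
  M4: 0.1184 × 0.18 × 0.115 = 0.00245088
  M3: 0.1944 × 0.0025 × 0.208 = 0.000101088
  M5: 0.2144 × 0.08 × 0.21 = 0.00360192
  M2: 0.356 × 0.116 × 0.245 = 0.01011752
  M1: 0.1168 × 0.1075 × 0.212 = 0.002661872
Sum = 0.01893328.
P(M4 | evidence) = 0.00245088 / 0.01893328 ≈ 0.129.

0.129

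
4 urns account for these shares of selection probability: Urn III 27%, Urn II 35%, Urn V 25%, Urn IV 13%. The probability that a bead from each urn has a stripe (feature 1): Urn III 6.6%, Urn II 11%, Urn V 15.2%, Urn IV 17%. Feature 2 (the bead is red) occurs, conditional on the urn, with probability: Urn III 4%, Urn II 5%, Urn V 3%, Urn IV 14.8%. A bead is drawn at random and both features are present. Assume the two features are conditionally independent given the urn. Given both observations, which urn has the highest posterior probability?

Urn IV

Prior × likelihood for each hypothesis:
  Urn III: 0.27 × 0.066 × 0.04 = 0.0007128
  Urn II: 0.35 × 0.11 × 0.05 = 0.001925
  Urn V: 0.25 × 0.152 × 0.03 = 0.00114
  Urn IV: 0.13 × 0.17 × 0.148 = 0.0032708
Normalizing constant = 0.0070486.
Largest term belongs to Urn IV, so Urn IV is most probable.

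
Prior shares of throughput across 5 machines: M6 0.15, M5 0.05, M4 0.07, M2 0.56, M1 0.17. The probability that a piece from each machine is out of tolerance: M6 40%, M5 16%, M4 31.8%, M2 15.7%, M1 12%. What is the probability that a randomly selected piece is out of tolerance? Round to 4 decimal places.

Prior × likelihood for each hypothesis:
  M6: 0.15 × 0.4 = 0.06
  M5: 0.05 × 0.16 = 0.008
  M4: 0.07 × 0.318 = 0.02226
  M2: 0.56 × 0.157 = 0.08792
  M1: 0.17 × 0.12 = 0.0204
P(oversize) = 0.06 + 0.008 + 0.02226 + 0.08792 + 0.0204 = 0.19858 → 0.1986.

0.1986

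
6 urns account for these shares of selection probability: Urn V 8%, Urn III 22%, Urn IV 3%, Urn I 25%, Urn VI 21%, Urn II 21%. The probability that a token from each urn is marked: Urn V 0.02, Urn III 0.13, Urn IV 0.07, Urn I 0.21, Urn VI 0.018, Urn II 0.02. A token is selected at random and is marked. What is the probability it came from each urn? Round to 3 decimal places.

Compute prior × likelihood for every hypothesis:
  Urn V: 0.08 × 0.02 = 0.0016
  Urn III: 0.22 × 0.13 = 0.0286
  Urn IV: 0.03 × 0.07 = 0.0021
  Urn I: 0.25 × 0.21 = 0.0525
  Urn VI: 0.21 × 0.018 = 0.00378
  Urn II: 0.21 × 0.02 = 0.0042
Total = 0.09278.
P(Urn V | marked) = 0.0016/0.09278 ≈ 0.017
P(Urn III | marked) = 0.0286/0.09278 ≈ 0.308
P(Urn IV | marked) = 0.0021/0.09278 ≈ 0.023
P(Urn I | marked) = 0.0525/0.09278 ≈ 0.566
P(Urn VI | marked) = 0.00378/0.09278 ≈ 0.041
P(Urn II | marked) = 0.0042/0.09278 ≈ 0.045

Urn V 0.017, Urn III 0.308, Urn IV 0.023, Urn I 0.566, Urn VI 0.041, Urn II 0.045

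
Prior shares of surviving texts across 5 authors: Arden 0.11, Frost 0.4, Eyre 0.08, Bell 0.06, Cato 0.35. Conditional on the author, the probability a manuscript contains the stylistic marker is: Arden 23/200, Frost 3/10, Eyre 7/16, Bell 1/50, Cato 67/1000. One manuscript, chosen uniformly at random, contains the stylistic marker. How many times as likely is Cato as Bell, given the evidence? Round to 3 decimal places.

19.542

By Bayes' rule, posterior ∝ prior × likelihood:
  Arden: 0.11 × 0.115 = 0.01265
  Frost: 0.4 × 0.3 = 0.12
  Eyre: 0.08 × 0.4375 = 0.035
  Bell: 0.06 × 0.02 = 0.0012
  Cato: 0.35 × 0.067 = 0.02345
Sum = 0.1923.
The ratio is 0.02345 / 0.0012 (the normalizer cancels) = 19.542.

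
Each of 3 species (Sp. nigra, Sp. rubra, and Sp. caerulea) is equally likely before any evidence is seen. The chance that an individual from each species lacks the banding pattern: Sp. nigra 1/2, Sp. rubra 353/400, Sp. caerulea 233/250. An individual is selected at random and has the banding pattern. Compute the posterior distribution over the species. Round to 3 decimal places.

Taking complements, P(banded | each) = Sp. nigra 0.5, Sp. rubra 0.1175, Sp. caerulea 0.068.
With a uniform prior (1/3 each), posterior ∝ likelihood:
  Sp. nigra: 0.5
  Sp. rubra: 0.1175
  Sp. caerulea: 0.068
Normalizing constant = 0.6855.
P(Sp. nigra | banded) = 0.5/0.6855 ≈ 0.729
P(Sp. rubra | banded) = 0.1175/0.6855 ≈ 0.171
P(Sp. caerulea | banded) = 0.068/0.6855 ≈ 0.099
(Check: 0.729+0.171+0.099 = 0.999.)

Sp. nigra 0.729, Sp. rubra 0.171, Sp. caerulea 0.099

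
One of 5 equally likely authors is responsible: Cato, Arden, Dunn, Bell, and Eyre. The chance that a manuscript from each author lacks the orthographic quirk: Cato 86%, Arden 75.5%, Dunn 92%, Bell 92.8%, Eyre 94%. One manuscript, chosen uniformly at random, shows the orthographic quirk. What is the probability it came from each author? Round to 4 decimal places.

Cato 0.2345, Arden 0.4104, Dunn 0.1340, Bell 0.1206, Eyre 0.1005

Taking complements, P(quirk | each) = Cato 0.14, Arden 0.245, Dunn 0.08, Bell 0.072, Eyre 0.06.
With a uniform prior (1/5 each), posterior ∝ likelihood:
  Cato: 0.14
  Arden: 0.245
  Dunn: 0.08
  Bell: 0.072
  Eyre: 0.06
Sum = 0.597.
P(Cato | quirk) = 0.14/0.597 ≈ 0.2345
P(Arden | quirk) = 0.245/0.597 ≈ 0.4104
P(Dunn | quirk) = 0.08/0.597 ≈ 0.1340
P(Bell | quirk) = 0.072/0.597 ≈ 0.1206
P(Eyre | quirk) = 0.06/0.597 ≈ 0.1005
(Check: 0.2345+0.4104+0.1340+0.1206+0.1005 = 1.0000.)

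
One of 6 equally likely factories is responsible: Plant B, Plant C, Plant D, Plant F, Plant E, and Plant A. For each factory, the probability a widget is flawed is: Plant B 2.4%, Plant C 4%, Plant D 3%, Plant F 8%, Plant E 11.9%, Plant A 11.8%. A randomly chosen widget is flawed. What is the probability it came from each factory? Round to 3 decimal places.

Plant B 0.058, Plant C 0.097, Plant D 0.073, Plant F 0.195, Plant E 0.290, Plant A 0.287

Since the prior is uniform, the posterior is proportional to the likelihood:
  Plant B: 0.024
  Plant C: 0.04
  Plant D: 0.03
  Plant F: 0.08
  Plant E: 0.119
  Plant A: 0.118
Sum = 0.411.
P(Plant B | flawed) = 0.024/0.411 ≈ 0.058
P(Plant C | flawed) = 0.04/0.411 ≈ 0.097
P(Plant D | flawed) = 0.03/0.411 ≈ 0.073
P(Plant F | flawed) = 0.08/0.411 ≈ 0.195
P(Plant E | flawed) = 0.119/0.411 ≈ 0.290
P(Plant A | flawed) = 0.118/0.411 ≈ 0.287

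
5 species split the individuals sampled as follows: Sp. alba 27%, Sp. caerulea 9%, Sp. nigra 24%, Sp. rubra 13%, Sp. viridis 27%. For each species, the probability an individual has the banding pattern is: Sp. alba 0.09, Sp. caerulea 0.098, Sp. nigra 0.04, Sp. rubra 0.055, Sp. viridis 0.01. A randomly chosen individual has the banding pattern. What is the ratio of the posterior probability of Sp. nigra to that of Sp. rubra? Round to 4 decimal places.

Prior × likelihood for each hypothesis:
  Sp. alba: 0.27 × 0.09 = 0.0243
  Sp. caerulea: 0.09 × 0.098 = 0.00882
  Sp. nigra: 0.24 × 0.04 = 0.0096
  Sp. rubra: 0.13 × 0.055 = 0.00715
  Sp. viridis: 0.27 × 0.01 = 0.0027
Total = 0.05257.
The ratio is 0.0096 / 0.00715 (the normalizer cancels) = 1.3427.

1.3427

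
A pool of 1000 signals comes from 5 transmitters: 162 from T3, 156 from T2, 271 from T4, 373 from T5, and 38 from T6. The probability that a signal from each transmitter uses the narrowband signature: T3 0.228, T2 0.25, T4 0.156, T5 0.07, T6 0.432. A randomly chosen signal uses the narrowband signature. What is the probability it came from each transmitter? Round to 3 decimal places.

T3 0.230, T2 0.243, T4 0.263, T5 0.162, T6 0.102

Compute prior × likelihood for every hypothesis:
  T3: 0.162 × 0.228 = 0.036936
  T2: 0.156 × 0.25 = 0.039
  T4: 0.271 × 0.156 = 0.042276
  T5: 0.373 × 0.07 = 0.02611
  T6: 0.038 × 0.432 = 0.016416
Normalizing constant = 0.160738.
P(T3 | narrowband) = 0.036936/0.160738 ≈ 0.230
P(T2 | narrowband) = 0.039/0.160738 ≈ 0.243
P(T4 | narrowband) = 0.042276/0.160738 ≈ 0.263
P(T5 | narrowband) = 0.02611/0.160738 ≈ 0.162
P(T6 | narrowband) = 0.016416/0.160738 ≈ 0.102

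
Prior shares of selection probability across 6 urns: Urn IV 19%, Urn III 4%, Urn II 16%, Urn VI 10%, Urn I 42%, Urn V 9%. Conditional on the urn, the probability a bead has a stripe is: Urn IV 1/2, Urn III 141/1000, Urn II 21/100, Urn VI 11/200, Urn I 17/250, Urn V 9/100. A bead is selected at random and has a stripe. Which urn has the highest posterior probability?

Urn IV

Prior × likelihood for each hypothesis:
  Urn IV: 0.19 × 0.5 = 0.095
  Urn III: 0.04 × 0.141 = 0.00564
  Urn II: 0.16 × 0.21 = 0.0336
  Urn VI: 0.1 × 0.055 = 0.0055
  Urn I: 0.42 × 0.068 = 0.02856
  Urn V: 0.09 × 0.09 = 0.0081
Total = 0.1764.
Largest term belongs to Urn IV, so Urn IV is most probable.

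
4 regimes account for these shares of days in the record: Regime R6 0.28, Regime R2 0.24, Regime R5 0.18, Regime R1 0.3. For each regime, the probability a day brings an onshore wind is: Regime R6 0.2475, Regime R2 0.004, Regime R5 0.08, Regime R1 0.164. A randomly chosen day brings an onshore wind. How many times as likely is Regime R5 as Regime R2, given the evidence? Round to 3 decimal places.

Compute prior × likelihood for every hypothesis:
  Regime R6: 0.28 × 0.2475 = 0.0693
  Regime R2: 0.24 × 0.004 = 0.00096
  Regime R5: 0.18 × 0.08 = 0.0144
  Regime R1: 0.3 × 0.164 = 0.0492
Total = 0.13386.
The ratio is 0.0144 / 0.00096 (the normalizer cancels) = 15.000.

15.000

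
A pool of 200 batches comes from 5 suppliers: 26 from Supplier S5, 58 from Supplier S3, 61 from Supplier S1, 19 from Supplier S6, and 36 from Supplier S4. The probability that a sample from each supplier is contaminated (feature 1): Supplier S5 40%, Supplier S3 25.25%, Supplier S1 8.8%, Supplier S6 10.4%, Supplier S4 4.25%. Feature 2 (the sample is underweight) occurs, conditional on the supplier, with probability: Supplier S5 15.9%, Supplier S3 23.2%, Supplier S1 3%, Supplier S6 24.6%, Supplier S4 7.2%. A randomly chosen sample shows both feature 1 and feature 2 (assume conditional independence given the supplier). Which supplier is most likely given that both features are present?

Supplier S3

By Bayes' rule, posterior ∝ prior × likelihood:
  Supplier S5: 0.13 × 0.4 × 0.159 = 0.008268
  Supplier S3: 0.29 × 0.2525 × 0.232 = 0.0169882
  Supplier S1: 0.305 × 0.088 × 0.03 = 0.0008052
  Supplier S6: 0.095 × 0.104 × 0.246 = 0.00243048
  Supplier S4: 0.18 × 0.0425 × 0.072 = 0.0005508
Normalizing constant = 0.02904268.
Largest term belongs to Supplier S3, so Supplier S3 is most probable.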